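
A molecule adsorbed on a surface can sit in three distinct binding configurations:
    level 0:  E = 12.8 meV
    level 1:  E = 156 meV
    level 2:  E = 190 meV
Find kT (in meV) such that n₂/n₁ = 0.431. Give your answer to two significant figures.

n₂/n₁ = exp[−(E₂−E₁)/kT] = 0.431.
⇒ (E₂−E₁)/kT = ln(1/0.431) = ln(2.320) = 0.8416.
kT = 34 meV / 0.8416 = 40 meV.

40 meV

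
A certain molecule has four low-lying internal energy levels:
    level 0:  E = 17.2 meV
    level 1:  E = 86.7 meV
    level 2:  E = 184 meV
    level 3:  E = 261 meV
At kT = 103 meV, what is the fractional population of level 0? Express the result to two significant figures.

Eᵢ/kT = 0.1670, 0.8417, 1.786, 2.534.
Z = Σ e^(−Eᵢ/kT) = e^(−0.1670) + e^(−0.8417) + e^(−1.786) + e^(−2.534) = 0.8462 + 0.4310 + 0.1676 + 0.07934 = 1.524.
P₀ = e^(−E₀/kT) / Z = 0.8462/1.524 = 0.56.

0.56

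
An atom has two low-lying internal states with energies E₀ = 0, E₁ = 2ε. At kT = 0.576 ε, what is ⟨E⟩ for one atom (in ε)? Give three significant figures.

Eᵢ/kT = 0, 3.4722.
Z = Σ e^(−Eᵢ/kT) = e^(−0) + e^(−3.4722) = 1.0000 + 0.031049 = 1.0310.
⟨E⟩ = Σ Eᵢ e^(−Eᵢ/kT) / Z = (0·1.0000 + 2·0.031049) / 1.0310 = 0.0602 ε.

0.0602 ε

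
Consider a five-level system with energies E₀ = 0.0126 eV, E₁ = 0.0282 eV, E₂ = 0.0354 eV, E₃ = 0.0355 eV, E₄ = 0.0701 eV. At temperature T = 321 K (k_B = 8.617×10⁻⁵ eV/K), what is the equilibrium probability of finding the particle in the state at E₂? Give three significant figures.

0.171

k_BT = 8.617×10⁻⁵ × 321 K = 0.027661 eV.
Eᵢ/kT = 0.45551, 1.0195, 1.2798, 1.2834, 2.5343.
Z = Σ e^(−Eᵢ/kT) = e^(−0.45551) + e^(−1.0195) + e^(−1.2798) + e^(−1.2834) + e^(−2.5343) = 0.63412 + 0.36078 + 0.27809 + 0.27709 + 0.079317 = 1.6294.
P₂ = e^(−E₂/kT) / Z = 0.27809/1.6294 = 0.171.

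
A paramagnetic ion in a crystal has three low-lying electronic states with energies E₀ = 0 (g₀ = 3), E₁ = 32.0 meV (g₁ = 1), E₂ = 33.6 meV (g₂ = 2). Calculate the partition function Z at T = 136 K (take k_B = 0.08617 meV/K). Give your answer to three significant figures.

k_BT = 0.08617 × 136 K = 11.719 meV.
Eᵢ/kT = 0, 2.7306, 2.8671.
Z = Σ gᵢe^(−Eᵢ/kT) = 3·e^(−0) + 1·e^(−2.7306) + 2·e^(−2.8671) = 3.0000 + 0.065180 + 0.11373 = 3.1789.

Z = 3.18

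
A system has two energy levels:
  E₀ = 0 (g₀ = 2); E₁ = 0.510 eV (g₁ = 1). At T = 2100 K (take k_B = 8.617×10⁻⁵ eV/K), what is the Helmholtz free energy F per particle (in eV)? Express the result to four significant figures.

k_BT = 8.617×10⁻⁵ × 2100 K = 0.180957 eV.
Eᵢ/kT = 0, 2.81835.
Z = Σ gᵢe^(−Eᵢ/kT) = 2·e^(−0) + 1·e^(−2.81835) = 2.00000 + 0.0597044 = 2.05970.
F = −kT ln Z = −0.180957 × ln(2.05970) = −0.180957 × 0.722560 = -0.1308 eV.

-0.1308 eV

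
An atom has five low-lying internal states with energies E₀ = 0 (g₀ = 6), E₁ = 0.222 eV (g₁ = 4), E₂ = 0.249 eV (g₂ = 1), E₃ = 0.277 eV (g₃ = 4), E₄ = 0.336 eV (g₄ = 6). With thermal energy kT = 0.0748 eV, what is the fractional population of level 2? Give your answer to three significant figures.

0.00559

Eᵢ/kT = 0, 2.9679, 3.3289, 3.7032, 4.4920.
Z = Σ gᵢe^(−Eᵢ/kT) = 6·e^(−0) + 4·e^(−2.9679) + 1·e^(−3.3289) + 4·e^(−3.7032) + 6·e^(−4.4920) = 6.0000 + 0.20564 + 0.035832 + 0.098578 + 0.067189 = 6.4072.
P₂ = g₂ e^(−E₂/kT) / Z = 0.035832/6.4072 = 0.00559.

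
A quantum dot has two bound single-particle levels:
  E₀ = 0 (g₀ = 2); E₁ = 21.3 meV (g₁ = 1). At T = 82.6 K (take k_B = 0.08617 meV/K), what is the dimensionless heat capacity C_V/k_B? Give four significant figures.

k_BT = 0.08617 × 82.6 K = 7.11764 meV.
Eᵢ/kT = 0, 2.99256.
Z = Σ gᵢe^(−Eᵢ/kT) = 2·e^(−0) + 1·e^(−2.99256) = 2.00000 + 0.0501589 = 2.05016.
⟨E⟩ = 0.521123 meV, ⟨E²⟩ = 11.0999 meV².
C_V/k_B = (⟨E²⟩ − ⟨E⟩²)/(kT)² = (11.0999 − 0.271569)/50.6608 = 0.2137.

0.2137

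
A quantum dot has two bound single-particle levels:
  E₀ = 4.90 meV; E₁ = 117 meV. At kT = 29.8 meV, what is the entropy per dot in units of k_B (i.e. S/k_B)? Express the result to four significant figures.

Eᵢ/kT = 0.164430, 3.92617.
Z = Σ e^(−Eᵢ/kT) = e^(−0.164430) + e^(−3.92617) = 0.848377 + 0.0197191 = 0.868096.
⟨E⟩ = Σ EᵢPᵢ = 7.44639 meV.
S/k_B = ln Z + ⟨E⟩/kT = ln(0.868096) + 7.44639/29.8 = -0.141453 + 0.249879 = 0.1084.

0.1084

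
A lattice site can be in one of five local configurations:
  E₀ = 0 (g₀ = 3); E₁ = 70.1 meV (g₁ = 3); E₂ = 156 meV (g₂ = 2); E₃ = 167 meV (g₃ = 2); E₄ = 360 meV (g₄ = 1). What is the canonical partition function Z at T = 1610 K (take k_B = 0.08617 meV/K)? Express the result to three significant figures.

k_BT = 0.08617 × 1610 K = 138.73 meV.
Eᵢ/kT = 0, 0.50530, 1.1245, 1.2038, 2.5950.
Z = Σ gᵢe^(−Eᵢ/kT) = 3·e^(−0) + 3·e^(−0.50530) + 2·e^(−1.1245) + 2·e^(−1.2038) + 1·e^(−2.5950) = 3.0000 + 1.8100 + 0.64963 + 0.60010 + 0.074646 = 6.1344.

Z = 6.13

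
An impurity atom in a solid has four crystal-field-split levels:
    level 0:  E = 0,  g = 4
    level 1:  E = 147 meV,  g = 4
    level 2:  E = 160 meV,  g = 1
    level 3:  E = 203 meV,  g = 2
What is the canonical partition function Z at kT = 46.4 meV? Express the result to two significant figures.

Eᵢ/kT = 0, 3.168, 3.448, 4.375.
Z = Σ gᵢe^(−Eᵢ/kT) = 4·e^(−0) + 4·e^(−3.168) + 1·e^(−3.448) + 2·e^(−4.375) = 4.000 + 0.1684 + 0.03181 + 0.02518 = 4.225.

Z = 4.2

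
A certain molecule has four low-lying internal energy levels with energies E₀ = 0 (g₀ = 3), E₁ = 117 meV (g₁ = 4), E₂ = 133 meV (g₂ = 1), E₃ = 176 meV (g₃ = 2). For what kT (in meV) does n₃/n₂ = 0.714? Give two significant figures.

n₃/n₂ = (g₃/g₂) exp[−(E₃−E₂)/kT] = 0.714.
⇒ (E₃−E₂)/kT = ln((2/1)/0.714) = ln(2.801) = 1.030.
kT = 43 meV / 1.030 = 42 meV.

42 meV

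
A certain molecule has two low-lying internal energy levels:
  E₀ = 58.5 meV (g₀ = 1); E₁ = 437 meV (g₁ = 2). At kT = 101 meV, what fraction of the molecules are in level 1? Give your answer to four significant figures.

0.04503

Eᵢ/kT = 0.579208, 4.32673.
Z = Σ gᵢe^(−Eᵢ/kT) = 1·e^(−0.579208) + 2·e^(−4.32673) = 0.560342 + 0.0264214 = 0.586763.
P₁ = g₁ e^(−E₁/kT) / Z = 0.0264214/0.586763 = 0.04503.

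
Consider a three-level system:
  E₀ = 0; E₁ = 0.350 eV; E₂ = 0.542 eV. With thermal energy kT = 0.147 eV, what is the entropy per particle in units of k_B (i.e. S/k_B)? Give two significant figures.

0.39

Eᵢ/kT = 0, 2.381, 3.687.
Z = Σ e^(−Eᵢ/kT) = e^(−0) + e^(−2.381) + e^(−3.687) = 1.000 + 0.09246 + 0.02505 = 1.118.
⟨E⟩ = Σ EᵢPᵢ = 0.04109 eV.
S/k_B = ln Z + ⟨E⟩/kT = ln(1.118) + 0.04109/0.147 = 0.1115 + 0.2795 = 0.39.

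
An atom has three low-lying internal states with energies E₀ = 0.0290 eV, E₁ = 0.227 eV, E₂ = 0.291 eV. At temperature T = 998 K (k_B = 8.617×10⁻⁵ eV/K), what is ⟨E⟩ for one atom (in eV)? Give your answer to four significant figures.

k_BT = 8.617×10⁻⁵ × 998 K = 0.0859977 eV.
Eᵢ/kT = 0.337218, 2.63961, 3.38381.
Z = Σ e^(−Eᵢ/kT) = e^(−0.337218) + e^(−2.63961) + e^(−3.38381) = 0.713753 + 0.0713891 + 0.0339180 = 0.819060.
⟨E⟩ = Σ Eᵢ e^(−Eᵢ/kT) / Z = (0.0290·0.713753 + 0.227·0.0713891 + 0.291·0.0339180) / 0.819060 = 0.05711 eV.

0.05711 eV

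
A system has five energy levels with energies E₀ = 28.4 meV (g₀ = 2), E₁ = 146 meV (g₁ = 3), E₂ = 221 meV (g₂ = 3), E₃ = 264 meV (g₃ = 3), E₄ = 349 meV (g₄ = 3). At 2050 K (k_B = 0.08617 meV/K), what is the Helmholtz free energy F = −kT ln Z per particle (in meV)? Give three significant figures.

k_BT = 0.08617 × 2050 K = 176.65 meV.
Eᵢ/kT = 0.16077, 0.82649, 1.2511, 1.4945, 1.9757.
Z = Σ gᵢe^(−Eᵢ/kT) = 2·e^(−0.16077) + 3·e^(−0.82649) + 3·e^(−1.2511) + 3·e^(−1.4945) + 3·e^(−1.9757) = 1.7030 + 1.3127 + 0.85857 + 0.67308 + 0.41599 = 4.9633.
F = −kT ln Z = −176.65 × ln(4.9633) = −176.65 × 1.6021 = -283 meV.

-283 meV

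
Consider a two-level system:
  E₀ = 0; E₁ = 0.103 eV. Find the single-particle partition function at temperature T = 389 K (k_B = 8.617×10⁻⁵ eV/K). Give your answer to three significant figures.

Z = 1.05

k_BT = 8.617×10⁻⁵ × 389 K = 0.033520 eV.
Eᵢ/kT = 0, 3.0728.
Z = Σ e^(−Eᵢ/kT) = e^(−0) + e^(−3.0728) = 1.0000 + 0.046291 = 1.0463.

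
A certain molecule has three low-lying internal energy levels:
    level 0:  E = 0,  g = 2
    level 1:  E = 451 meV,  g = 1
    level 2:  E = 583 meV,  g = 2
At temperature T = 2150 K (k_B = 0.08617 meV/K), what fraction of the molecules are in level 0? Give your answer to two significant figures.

k_BT = 0.08617 × 2150 K = 185.3 meV.
Eᵢ/kT = 0, 2.434, 3.146.
Z = Σ gᵢe^(−Eᵢ/kT) = 2·e^(−0) + 1·e^(−2.434) + 2·e^(−3.146) = 2.000 + 0.08769 + 0.08605 = 2.174.
P₀ = g₀ e^(−E₀/kT) / Z = 2.000/2.174 = 0.92.

0.92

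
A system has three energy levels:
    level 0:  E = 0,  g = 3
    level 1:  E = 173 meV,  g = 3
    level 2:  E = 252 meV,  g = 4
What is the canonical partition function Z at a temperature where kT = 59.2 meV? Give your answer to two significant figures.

Eᵢ/kT = 0, 2.922, 4.257.
Z = Σ gᵢe^(−Eᵢ/kT) = 3·e^(−0) + 3·e^(−2.922) + 4·e^(−4.257) = 3.000 + 0.1615 + 0.05666 = 3.218.

Z = 3.2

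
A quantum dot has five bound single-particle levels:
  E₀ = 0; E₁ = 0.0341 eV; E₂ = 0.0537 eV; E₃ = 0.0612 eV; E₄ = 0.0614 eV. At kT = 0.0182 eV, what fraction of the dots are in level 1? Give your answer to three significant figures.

0.120

Eᵢ/kT = 0, 1.8736, 2.9505, 3.3626, 3.3736.
Z = Σ e^(−Eᵢ/kT) = e^(−0) + e^(−1.8736) + e^(−2.9505) + e^(−3.3626) + e^(−3.3736) = 1.0000 + 0.15357 + 0.052314 + 0.034645 + 0.034266 = 1.2748.
P₁ = e^(−E₁/kT) / Z = 0.15357/1.2748 = 0.120.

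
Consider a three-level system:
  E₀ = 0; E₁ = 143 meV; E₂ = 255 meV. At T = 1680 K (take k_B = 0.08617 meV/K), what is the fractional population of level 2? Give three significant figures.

0.111

k_BT = 0.08617 × 1680 K = 144.77 meV.
Eᵢ/kT = 0, 0.98777, 1.7614.
Z = Σ e^(−Eᵢ/kT) = e^(−0) + e^(−0.98777) + e^(−1.7614) = 1.0000 + 0.37241 + 0.17180 = 1.5442.
P₂ = e^(−E₂/kT) / Z = 0.17180/1.5442 = 0.111.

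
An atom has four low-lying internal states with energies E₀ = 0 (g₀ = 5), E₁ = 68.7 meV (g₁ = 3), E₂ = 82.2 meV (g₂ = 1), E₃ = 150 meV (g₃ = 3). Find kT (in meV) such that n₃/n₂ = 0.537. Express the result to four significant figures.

n₃/n₂ = (g₃/g₂) exp[−(E₃−E₂)/kT] = 0.537.
⇒ (E₃−E₂)/kT = ln((3/1)/0.537) = ln(5.58659) = 1.72037.
kT = 67.8 meV / 1.72037 = 39.41 meV.

39.41 meV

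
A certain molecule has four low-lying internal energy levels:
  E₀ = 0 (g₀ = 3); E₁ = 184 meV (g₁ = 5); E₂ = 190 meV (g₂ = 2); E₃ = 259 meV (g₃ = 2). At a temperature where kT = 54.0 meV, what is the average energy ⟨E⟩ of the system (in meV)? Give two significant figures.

14 meV

Eᵢ/kT = 0, 3.407, 3.519, 4.796.
Z = Σ gᵢe^(−Eᵢ/kT) = 3·e^(−0) + 5·e^(−3.407) + 2·e^(−3.519) + 2·e^(−4.796) = 3.000 + 0.1657 + 0.05926 + 0.01653 = 3.241.
⟨E⟩ = Σ Eᵢ gᵢe^(−Eᵢ/kT) / Z = (0·3.000 + 184·0.1657 + 190·0.05926 + 259·0.01653) / 3.241 = 14 meV.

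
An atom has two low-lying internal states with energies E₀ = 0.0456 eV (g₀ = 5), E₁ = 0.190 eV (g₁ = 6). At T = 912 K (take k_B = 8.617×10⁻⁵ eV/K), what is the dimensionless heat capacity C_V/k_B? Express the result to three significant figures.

k_BT = 8.617×10⁻⁵ × 912 K = 0.078587 eV.
Eᵢ/kT = 0.58025, 2.4177.
Z = Σ gᵢe^(−Eᵢ/kT) = 5·e^(−0.58025) + 6·e^(−2.4177) = 2.7988 + 0.53476 = 3.3336.
⟨E⟩ = 0.068763 eV, ⟨E²⟩ = 0.0075368 eV².
C_V/k_B = (⟨E²⟩ − ⟨E⟩²)/(kT)² = (0.0075368 − 0.0047284)/0.0061759 = 0.455.

0.455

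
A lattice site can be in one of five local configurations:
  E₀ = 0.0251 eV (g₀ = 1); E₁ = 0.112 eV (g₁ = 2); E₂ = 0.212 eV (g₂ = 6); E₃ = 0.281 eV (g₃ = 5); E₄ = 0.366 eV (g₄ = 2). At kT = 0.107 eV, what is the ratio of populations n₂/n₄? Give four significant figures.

12.65

n₂/n₄ = (g₂/g₄) exp[−(E₂−E₄)/kT] = (6/2) × exp(−(-0.154 eV)/(0.107 eV)) = (6/2) × exp(1.43925) = 12.65.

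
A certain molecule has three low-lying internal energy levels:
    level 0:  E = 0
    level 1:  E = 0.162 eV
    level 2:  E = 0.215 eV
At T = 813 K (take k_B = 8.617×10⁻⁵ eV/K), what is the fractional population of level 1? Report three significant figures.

k_BT = 8.617×10⁻⁵ × 813 K = 0.070056 eV.
Eᵢ/kT = 0, 2.3124, 3.0690.
Z = Σ e^(−Eᵢ/kT) = e^(−0) + e^(−2.3124) + e^(−3.0690) = 1.0000 + 0.099023 + 0.046468 = 1.1455.
P₁ = e^(−E₁/kT) / Z = 0.099023/1.1455 = 0.0864.

0.0864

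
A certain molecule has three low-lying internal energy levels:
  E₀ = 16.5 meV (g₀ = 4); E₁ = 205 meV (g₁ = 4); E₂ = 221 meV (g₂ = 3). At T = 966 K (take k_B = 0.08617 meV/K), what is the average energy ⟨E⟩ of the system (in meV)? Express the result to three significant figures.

k_BT = 0.08617 × 966 K = 83.240 meV.
Eᵢ/kT = 0.19822, 2.4628, 2.6550.
Z = Σ gᵢe^(−Eᵢ/kT) = 4·e^(−0.19822) + 4·e^(−2.4628) + 3·e^(−2.6550) = 3.2808 + 0.34078 + 0.21090 = 3.8325.
⟨E⟩ = Σ Eᵢ gᵢe^(−Eᵢ/kT) / Z = (16.5·3.2808 + 205·0.34078 + 221·0.21090) / 3.8325 = 44.5 meV.

44.5 meV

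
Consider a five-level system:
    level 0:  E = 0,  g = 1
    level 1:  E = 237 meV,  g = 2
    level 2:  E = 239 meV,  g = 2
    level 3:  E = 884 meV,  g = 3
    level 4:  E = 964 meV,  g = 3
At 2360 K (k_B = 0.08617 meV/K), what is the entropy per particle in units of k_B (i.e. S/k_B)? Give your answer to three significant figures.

1.59

k_BT = 0.08617 × 2360 K = 203.36 meV.
Eᵢ/kT = 0, 1.1654, 1.1753, 4.3470, 4.7404.
Z = Σ gᵢe^(−Eᵢ/kT) = 1·e^(−0) + 2·e^(−1.1654) + 2·e^(−1.1753) + 3·e^(−4.3470) + 3·e^(−4.7404) = 1.0000 + 0.62360 + 0.61745 + 0.038837 + 0.026205 = 2.3061.
⟨E⟩ = Σ EᵢPᵢ = 153.92 meV.
S/k_B = ln Z + ⟨E⟩/kT = ln(2.3061) + 153.92/203.36 = 0.83556 + 0.75688 = 1.59.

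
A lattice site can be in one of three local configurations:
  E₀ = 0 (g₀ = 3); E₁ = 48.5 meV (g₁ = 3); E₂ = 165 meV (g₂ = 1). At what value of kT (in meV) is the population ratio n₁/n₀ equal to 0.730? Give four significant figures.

154.1 meV

n₁/n₀ = (g₁/g₀) exp[−(E₁−E₀)/kT] = 0.730.
⇒ (E₁−E₀)/kT = ln((3/3)/0.730) = ln(1.36986) = 0.314709.
kT = 48.5 meV / 0.314709 = 154.1 meV.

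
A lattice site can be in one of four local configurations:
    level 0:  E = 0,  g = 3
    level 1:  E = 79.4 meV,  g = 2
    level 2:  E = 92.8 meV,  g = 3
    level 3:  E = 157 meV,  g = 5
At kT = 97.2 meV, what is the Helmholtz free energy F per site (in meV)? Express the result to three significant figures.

Eᵢ/kT = 0, 0.81687, 0.95473, 1.6152.
Z = Σ gᵢe^(−Eᵢ/kT) = 3·e^(−0) + 2·e^(−0.81687) + 3·e^(−0.95473) + 5·e^(−1.6152) = 3.0000 + 0.88362 + 1.1547 + 0.99425 = 6.0326.
F = −kT ln Z = −97.2 × ln(6.0326) = −97.2 × 1.7972 = -175 meV.

-175 meV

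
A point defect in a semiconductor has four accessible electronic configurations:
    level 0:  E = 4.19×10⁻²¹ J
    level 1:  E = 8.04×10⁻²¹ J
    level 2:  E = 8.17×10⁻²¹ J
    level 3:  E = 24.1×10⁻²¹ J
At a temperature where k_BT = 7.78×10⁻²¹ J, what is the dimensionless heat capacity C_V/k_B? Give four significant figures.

0.2311

Eᵢ/kT = 0.538560, 1.03342, 1.05013, 3.09769.
Z = Σ e^(−Eᵢ/kT) = e^(−0.538560) + e^(−1.03342) + e^(−1.05013) + e^(−3.09769) = 0.583588 + 0.355788 + 0.349892 + 0.0451534 = 1.33442.
⟨E⟩ = 6.93379, ⟨E²⟩ = 62.0679.
C_V/k_B = (⟨E²⟩ − ⟨E⟩²)/(kT)² = (62.0679 − 48.0774)/60.5284 = 0.2311.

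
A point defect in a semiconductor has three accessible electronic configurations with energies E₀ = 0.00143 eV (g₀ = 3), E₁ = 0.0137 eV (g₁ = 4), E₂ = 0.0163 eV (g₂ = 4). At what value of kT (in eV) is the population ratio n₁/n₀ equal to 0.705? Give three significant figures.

n₁/n₀ = (g₁/g₀) exp[−(E₁−E₀)/kT] = 0.705.
⇒ (E₁−E₀)/kT = ln((4/3)/0.705) = ln(1.8913) = 0.63726.
kT = 0.01227 eV / 0.63726 = 0.0193 eV.

0.0193 eV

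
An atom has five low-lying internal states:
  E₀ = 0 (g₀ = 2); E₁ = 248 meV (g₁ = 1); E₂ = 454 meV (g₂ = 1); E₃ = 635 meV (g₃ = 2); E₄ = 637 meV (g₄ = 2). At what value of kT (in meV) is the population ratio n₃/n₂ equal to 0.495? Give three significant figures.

n₃/n₂ = (g₃/g₂) exp[−(E₃−E₂)/kT] = 0.495.
⇒ (E₃−E₂)/kT = ln((2/1)/0.495) = ln(4.0404) = 1.3963.
kT = 181 meV / 1.3963 = 130 meV.

130 meV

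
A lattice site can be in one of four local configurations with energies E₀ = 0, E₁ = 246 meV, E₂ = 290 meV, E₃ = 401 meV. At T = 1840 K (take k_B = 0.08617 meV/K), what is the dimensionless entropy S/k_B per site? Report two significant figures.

0.94

k_BT = 0.08617 × 1840 K = 158.6 meV.
Eᵢ/kT = 0, 1.551, 1.828, 2.528.
Z = Σ e^(−Eᵢ/kT) = e^(−0) + e^(−1.551) + e^(−1.828) + e^(−2.528) = 1.000 + 0.2120 + 0.1607 + 0.07982 = 1.453.
⟨E⟩ = Σ EᵢPᵢ = 90.00 meV.
S/k_B = ln Z + ⟨E⟩/kT = ln(1.453) + 90.00/158.6 = 0.3736 + 0.5675 = 0.94.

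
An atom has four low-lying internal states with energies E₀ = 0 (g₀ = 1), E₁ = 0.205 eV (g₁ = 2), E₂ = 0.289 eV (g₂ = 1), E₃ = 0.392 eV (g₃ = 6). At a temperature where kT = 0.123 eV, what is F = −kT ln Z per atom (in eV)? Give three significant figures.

Eᵢ/kT = 0, 1.6667, 2.3496, 3.1870.
Z = Σ gᵢe^(−Eᵢ/kT) = 1·e^(−0) + 2·e^(−1.6667) + 1·e^(−2.3496) + 6·e^(−3.1870) = 1.0000 + 0.37774 + 0.095407 + 0.24777 = 1.7209.
F = −kT ln Z = −0.123 × ln(1.7209) = −0.123 × 0.54285 = -0.0668 eV.

-0.0668 eV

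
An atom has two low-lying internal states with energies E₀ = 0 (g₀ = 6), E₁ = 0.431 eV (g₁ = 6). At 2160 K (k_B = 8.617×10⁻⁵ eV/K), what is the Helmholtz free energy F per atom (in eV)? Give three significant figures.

-0.351 eV

k_BT = 8.617×10⁻⁵ × 2160 K = 0.18613 eV.
Eᵢ/kT = 0, 2.3156.
Z = Σ gᵢe^(−Eᵢ/kT) = 6·e^(−0) + 6·e^(−2.3156) = 6.0000 + 0.59224 = 6.5922.
F = −kT ln Z = −0.18613 × ln(6.5922) = −0.18613 × 1.8859 = -0.351 eV.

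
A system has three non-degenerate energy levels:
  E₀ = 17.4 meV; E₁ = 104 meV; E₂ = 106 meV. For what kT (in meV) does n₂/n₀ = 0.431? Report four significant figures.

n₂/n₀ = exp[−(E₂−E₀)/kT] = 0.431.
⇒ (E₂−E₀)/kT = ln(1/0.431) = ln(2.32019) = 0.841649.
kT = 88.6 meV / 0.841649 = 105.3 meV.

105.3 meV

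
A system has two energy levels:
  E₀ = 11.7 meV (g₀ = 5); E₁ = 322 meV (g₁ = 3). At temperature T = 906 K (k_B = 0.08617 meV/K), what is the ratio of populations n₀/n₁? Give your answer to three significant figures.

88.7

k_BT = 0.08617 × 906 K = 78.070 meV.
n₀/n₁ = (g₀/g₁) exp[−(E₀−E₁)/kT] = (5/3) × exp(−(-310.3 meV)/(78.070 meV)) = (5/3) × exp(3.9746) = 88.7.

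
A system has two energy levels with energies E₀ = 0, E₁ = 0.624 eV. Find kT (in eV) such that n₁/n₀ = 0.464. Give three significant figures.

n₁/n₀ = exp[−(E₁−E₀)/kT] = 0.464.
⇒ (E₁−E₀)/kT = ln(1/0.464) = ln(2.1552) = 0.76788.
kT = 0.624 eV / 0.76788 = 0.813 eV.

0.813 eV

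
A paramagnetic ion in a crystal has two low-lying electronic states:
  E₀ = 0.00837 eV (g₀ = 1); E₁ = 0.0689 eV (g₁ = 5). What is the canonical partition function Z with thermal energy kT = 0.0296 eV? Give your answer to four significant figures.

Z = 1.241

Eᵢ/kT = 0.282770, 2.32770.
Z = Σ gᵢe^(−Eᵢ/kT) = 1·e^(−0.282770) + 5·e^(−2.32770) = 0.753693 + 0.487599 = 1.24129.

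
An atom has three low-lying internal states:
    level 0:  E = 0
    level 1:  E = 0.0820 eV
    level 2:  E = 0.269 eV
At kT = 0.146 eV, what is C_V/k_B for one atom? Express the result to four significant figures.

Eᵢ/kT = 0, 0.561644, 1.84247.
Z = Σ e^(−Eᵢ/kT) = e^(−0) + e^(−0.561644) + e^(−1.84247) = 1.00000 + 0.570271 + 0.158426 = 1.72870.
⟨E⟩ = 0.0517029 eV, ⟨E²⟩ = 0.00884964 eV².
C_V/k_B = (⟨E²⟩ − ⟨E⟩²)/(kT)² = (0.00884964 − 0.00267319)/0.0213160 = 0.2898.

0.2898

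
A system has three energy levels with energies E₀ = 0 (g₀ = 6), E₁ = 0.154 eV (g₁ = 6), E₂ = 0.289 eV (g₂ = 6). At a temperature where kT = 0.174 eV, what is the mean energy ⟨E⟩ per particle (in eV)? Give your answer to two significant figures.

0.074 eV

Eᵢ/kT = 0, 0.8851, 1.661.
Z = Σ gᵢe^(−Eᵢ/kT) = 6·e^(−0) + 6·e^(−0.8851) + 6·e^(−1.661) = 6.000 + 2.476 + 1.140 = 9.616.
⟨E⟩ = Σ Eᵢ gᵢe^(−Eᵢ/kT) / Z = (0·6.000 + 0.154·2.476 + 0.289·1.140) / 9.616 = 0.074 eV.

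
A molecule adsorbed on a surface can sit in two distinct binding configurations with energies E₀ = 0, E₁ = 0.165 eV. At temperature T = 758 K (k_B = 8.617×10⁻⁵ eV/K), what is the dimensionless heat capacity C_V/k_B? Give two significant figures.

0.44

k_BT = 8.617×10⁻⁵ × 758 K = 0.06532 eV.
Eᵢ/kT = 0, 2.526.
Z = Σ e^(−Eᵢ/kT) = e^(−0) + e^(−2.526) = 1.000 + 0.07998 = 1.080.
⟨E⟩ = 0.01222 eV, ⟨E²⟩ = 0.002016 eV².
C_V/k_B = (⟨E²⟩ − ⟨E⟩²)/(kT)² = (0.002016 − 0.0001493)/0.004267 = 0.44.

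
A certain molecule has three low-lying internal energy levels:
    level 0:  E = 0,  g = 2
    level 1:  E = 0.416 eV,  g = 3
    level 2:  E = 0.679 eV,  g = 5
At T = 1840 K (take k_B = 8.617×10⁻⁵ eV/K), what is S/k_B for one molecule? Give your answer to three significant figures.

k_BT = 8.617×10⁻⁵ × 1840 K = 0.15855 eV.
Eᵢ/kT = 0, 2.6238, 4.2826.
Z = Σ gᵢe^(−Eᵢ/kT) = 2·e^(−0) + 3·e^(−2.6238) + 5·e^(−4.2826) = 2.0000 + 0.21758 + 0.069034 = 2.2866.
⟨E⟩ = Σ EᵢPᵢ = 0.060084 eV.
S/k_B = ln Z + ⟨E⟩/kT = ln(2.2866) + 0.060084/0.15855 = 0.82707 + 0.37896 = 1.21.

1.21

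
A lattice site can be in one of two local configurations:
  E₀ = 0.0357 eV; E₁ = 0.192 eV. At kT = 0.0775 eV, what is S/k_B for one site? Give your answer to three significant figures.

Eᵢ/kT = 0.46065, 2.4774.
Z = Σ e^(−Eᵢ/kT) = e^(−0.46065) + e^(−2.4774) = 0.63087 + 0.083961 = 0.71483.
⟨E⟩ = Σ EᵢPᵢ = 0.054058 eV.
S/k_B = ln Z + ⟨E⟩/kT = ln(0.71483) + 0.054058/0.0775 = -0.33571 + 0.69752 = 0.362.

0.362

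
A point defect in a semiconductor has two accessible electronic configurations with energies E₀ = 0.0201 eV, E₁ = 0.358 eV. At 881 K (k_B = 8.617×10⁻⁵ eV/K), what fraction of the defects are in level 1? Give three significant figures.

0.0115

k_BT = 8.617×10⁻⁵ × 881 K = 0.075916 eV.
Eᵢ/kT = 0.26477, 4.7157.
Z = Σ e^(−Eᵢ/kT) = e^(−0.26477) + e^(−4.7157) = 0.76738 + 0.0089536 = 0.77633.
P₁ = e^(−E₁/kT) / Z = 0.0089536/0.77633 = 0.0115.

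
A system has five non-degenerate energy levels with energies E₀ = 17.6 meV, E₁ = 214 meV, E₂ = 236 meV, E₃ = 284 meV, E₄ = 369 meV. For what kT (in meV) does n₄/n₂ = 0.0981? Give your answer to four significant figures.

n₄/n₂ = exp[−(E₄−E₂)/kT] = 0.0981.
⇒ (E₄−E₂)/kT = ln(1/0.0981) = ln(10.1937) = 2.32177.
kT = 133 meV / 2.32177 = 57.28 meV.

57.28 meV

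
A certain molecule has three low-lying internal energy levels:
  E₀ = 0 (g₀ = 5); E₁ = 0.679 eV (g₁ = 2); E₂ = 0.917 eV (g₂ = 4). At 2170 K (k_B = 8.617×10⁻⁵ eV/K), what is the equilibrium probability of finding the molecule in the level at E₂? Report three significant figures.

0.00584

k_BT = 8.617×10⁻⁵ × 2170 K = 0.18699 eV.
Eᵢ/kT = 0, 3.6312, 4.9040.
Z = Σ gᵢe^(−Eᵢ/kT) = 5·e^(−0) + 2·e^(−3.6312) + 4·e^(−4.9040) = 5.0000 + 0.052969 + 0.029667 = 5.0826.
P₂ = g₂ e^(−E₂/kT) / Z = 0.029667/5.0826 = 0.00584.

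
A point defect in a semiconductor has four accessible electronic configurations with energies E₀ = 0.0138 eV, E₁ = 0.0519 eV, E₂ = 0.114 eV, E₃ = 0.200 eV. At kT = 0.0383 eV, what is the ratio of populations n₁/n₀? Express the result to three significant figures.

n₁/n₀ = exp[−(E₁−E₀)/kT] = exp(−(0.0381 eV)/(0.0383 eV)) = exp(-0.99478) = 0.370.

0.370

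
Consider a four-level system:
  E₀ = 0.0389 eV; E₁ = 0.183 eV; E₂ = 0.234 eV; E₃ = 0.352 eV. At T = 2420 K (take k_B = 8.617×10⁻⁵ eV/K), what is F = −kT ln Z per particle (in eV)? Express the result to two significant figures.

-0.12 eV

k_BT = 8.617×10⁻⁵ × 2420 K = 0.2085 eV.
Eᵢ/kT = 0.1866, 0.8777, 1.122, 1.688.
Z = Σ e^(−Eᵢ/kT) = e^(−0.1866) + e^(−0.8777) + e^(−1.122) + e^(−1.688) = 0.8298 + 0.4157 + 0.3256 + 0.1849 = 1.756.
F = −kT ln Z = −0.2085 × ln(1.756) = −0.2085 × 0.5630 = -0.12 eV.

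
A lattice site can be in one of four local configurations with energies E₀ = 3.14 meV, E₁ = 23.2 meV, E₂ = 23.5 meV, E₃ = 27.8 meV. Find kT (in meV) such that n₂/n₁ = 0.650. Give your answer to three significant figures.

0.696 meV

n₂/n₁ = exp[−(E₂−E₁)/kT] = 0.650.
⇒ (E₂−E₁)/kT = ln(1/0.650) = ln(1.5385) = 0.43081.
kT = 0.3 meV / 0.43081 = 0.696 meV.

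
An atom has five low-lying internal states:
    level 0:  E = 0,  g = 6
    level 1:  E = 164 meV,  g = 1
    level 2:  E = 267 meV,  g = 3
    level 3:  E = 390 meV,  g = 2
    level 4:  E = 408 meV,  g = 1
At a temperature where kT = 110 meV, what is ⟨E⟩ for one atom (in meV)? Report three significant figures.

21.3 meV

Eᵢ/kT = 0, 1.4909, 2.4273, 3.5455, 3.7091.
Z = Σ gᵢe^(−Eᵢ/kT) = 6·e^(−0) + 1·e^(−1.4909) + 3·e^(−2.4273) + 2·e^(−3.5455) + 1·e^(−3.7091) = 6.0000 + 0.22517 + 0.26482 + 0.057708 + 0.024500 = 6.5722.
⟨E⟩ = Σ Eᵢ gᵢe^(−Eᵢ/kT) / Z = (0·6.0000 + 164·0.22517 + 267·0.26482 + 390·0.057708 + 408·0.024500) / 6.5722 = 21.3 meV.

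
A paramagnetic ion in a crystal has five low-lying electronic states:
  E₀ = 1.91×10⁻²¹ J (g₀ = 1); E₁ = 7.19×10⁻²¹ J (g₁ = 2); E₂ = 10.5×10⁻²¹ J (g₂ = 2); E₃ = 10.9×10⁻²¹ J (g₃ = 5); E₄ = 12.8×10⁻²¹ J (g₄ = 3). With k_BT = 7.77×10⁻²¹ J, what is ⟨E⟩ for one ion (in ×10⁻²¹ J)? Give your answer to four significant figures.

8.571 ×10⁻²¹ J

Eᵢ/kT = 0.245817, 0.925354, 1.35135, 1.40283, 1.64736.
Z = Σ gᵢe^(−Eᵢ/kT) = 1·e^(−0.245817) + 2·e^(−0.925354) + 2·e^(−1.35135) + 5·e^(−1.40283) + 3·e^(−1.64736) = 0.782065 + 0.792782 + 0.517781 + 1.22950 + 0.577673 = 3.89980.
⟨E⟩ = Σ Eᵢ gᵢe^(−Eᵢ/kT) / Z = (1.91·0.782065 + 7.19·0.792782 + 10.5·0.517781 + 10.9·1.22950 + 12.8·0.577673) / 3.89980 = 8.571 ×10⁻²¹ J.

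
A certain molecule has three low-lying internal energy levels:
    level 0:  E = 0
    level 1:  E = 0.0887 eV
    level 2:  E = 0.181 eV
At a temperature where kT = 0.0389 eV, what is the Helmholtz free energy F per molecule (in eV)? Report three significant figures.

Eᵢ/kT = 0, 2.2802, 4.6530.
Z = Σ e^(−Eᵢ/kT) = e^(−0) + e^(−2.2802) + e^(−4.6530) = 1.0000 + 0.10226 + 0.0095330 = 1.1118.
F = −kT ln Z = −0.0389 × ln(1.1118) = −0.0389 × 0.10598 = -0.00412 eV.

-0.00412 eV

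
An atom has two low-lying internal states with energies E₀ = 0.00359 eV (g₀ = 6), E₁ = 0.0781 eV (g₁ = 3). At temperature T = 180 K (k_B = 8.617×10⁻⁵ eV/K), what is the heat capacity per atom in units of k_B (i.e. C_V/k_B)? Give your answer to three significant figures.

k_BT = 8.617×10⁻⁵ × 180 K = 0.015511 eV.
Eᵢ/kT = 0.23145, 5.0351.
Z = Σ gᵢe^(−Eᵢ/kT) = 6·e^(−0.23145) + 3·e^(−5.0351) = 4.7603 + 0.019517 = 4.7798.
⟨E⟩ = 0.0038943 eV, ⟨E²⟩ = 0.000037742 eV².
C_V/k_B = (⟨E²⟩ − ⟨E⟩²)/(kT)² = (0.000037742 − 0.000015166)/0.00024059 = 0.0938.

0.0938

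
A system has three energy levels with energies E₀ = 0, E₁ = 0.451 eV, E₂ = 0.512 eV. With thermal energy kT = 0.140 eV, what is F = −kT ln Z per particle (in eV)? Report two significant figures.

-0.0089 eV

Eᵢ/kT = 0, 3.221, 3.657.
Z = Σ e^(−Eᵢ/kT) = e^(−0) + e^(−3.221) + e^(−3.657) = 1.000 + 0.03992 + 0.02581 = 1.066.
F = −kT ln Z = −0.140 × ln(1.066) = −0.140 × 0.06391 = -0.0089 eV.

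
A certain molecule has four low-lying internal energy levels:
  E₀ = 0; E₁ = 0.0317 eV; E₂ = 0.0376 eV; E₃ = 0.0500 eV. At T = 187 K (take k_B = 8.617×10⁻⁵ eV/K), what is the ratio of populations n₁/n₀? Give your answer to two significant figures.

0.14

k_BT = 8.617×10⁻⁵ × 187 K = 0.01611 eV.
n₁/n₀ = exp[−(E₁−E₀)/kT] = exp(−(0.0317 eV)/(0.01611 eV)) = exp(-1.968) = 0.14.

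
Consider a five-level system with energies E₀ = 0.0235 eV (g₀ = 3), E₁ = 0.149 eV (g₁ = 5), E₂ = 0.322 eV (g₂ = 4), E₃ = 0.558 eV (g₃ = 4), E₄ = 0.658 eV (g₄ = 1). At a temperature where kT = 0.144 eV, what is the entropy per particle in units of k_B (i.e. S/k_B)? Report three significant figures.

Eᵢ/kT = 0.16319, 1.0347, 2.2361, 3.8750, 4.5694.
Z = Σ gᵢe^(−Eᵢ/kT) = 3·e^(−0.16319) + 5·e^(−1.0347) + 4·e^(−2.2361) + 4·e^(−3.8750) + 1·e^(−4.5694) = 2.5483 + 1.7767 + 0.42750 + 0.083017 + 0.010364 = 4.8459.
⟨E⟩ = Σ EᵢPᵢ = 0.10636 eV.
S/k_B = ln Z + ⟨E⟩/kT = ln(4.8459) + 0.10636/0.144 = 1.5781 + 0.73861 = 2.32.

2.32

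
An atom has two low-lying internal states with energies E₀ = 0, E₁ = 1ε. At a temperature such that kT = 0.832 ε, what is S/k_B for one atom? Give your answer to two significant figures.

0.54

Eᵢ/kT = 0, 1.202.
Z = Σ e^(−Eᵢ/kT) = e^(−0) + e^(−1.202) = 1.000 + 0.3006 = 1.301.
⟨E⟩ = Σ EᵢPᵢ = 0.2311 ε.
S/k_B = ln Z + ⟨E⟩/kT = ln(1.301) + 0.2311/0.832 = 0.2631 + 0.2778 = 0.54.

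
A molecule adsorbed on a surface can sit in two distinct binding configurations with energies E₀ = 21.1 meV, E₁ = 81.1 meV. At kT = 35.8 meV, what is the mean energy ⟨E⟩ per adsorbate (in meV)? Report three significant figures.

30.6 meV

Eᵢ/kT = 0.58939, 2.2654.
Z = Σ e^(−Eᵢ/kT) = e^(−0.58939) + e^(−2.2654) = 0.55467 + 0.10379 = 0.65846.
⟨E⟩ = Σ Eᵢ e^(−Eᵢ/kT) / Z = (21.1·0.55467 + 81.1·0.10379) / 0.65846 = 30.6 meV.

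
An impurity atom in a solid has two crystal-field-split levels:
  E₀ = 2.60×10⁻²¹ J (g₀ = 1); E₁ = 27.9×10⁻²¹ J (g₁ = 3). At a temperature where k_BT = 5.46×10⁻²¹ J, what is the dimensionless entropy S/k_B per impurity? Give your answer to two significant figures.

0.16

Eᵢ/kT = 0.4762, 5.110.
Z = Σ gᵢe^(−Eᵢ/kT) = 1·e^(−0.4762) + 3·e^(−5.110) = 0.6211 + 0.01811 = 0.6392.
⟨E⟩ = Σ EᵢPᵢ = 3.317 ×10⁻²¹ J.
S/k_B = ln Z + ⟨E⟩/kT = ln(0.6392) + 3.317/5.46 = -0.4475 + 0.6075 = 0.16.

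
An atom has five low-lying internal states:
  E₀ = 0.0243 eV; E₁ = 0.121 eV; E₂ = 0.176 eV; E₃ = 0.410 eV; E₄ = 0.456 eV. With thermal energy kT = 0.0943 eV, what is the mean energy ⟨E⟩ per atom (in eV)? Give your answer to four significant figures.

Eᵢ/kT = 0.257688, 1.28314, 1.86638, 4.34783, 4.83563.
Z = Σ e^(−Eᵢ/kT) = e^(−0.257688) + e^(−1.28314) + e^(−1.86638) + e^(−4.34783) + e^(−4.83563) = 0.772836 + 0.277166 + 0.154683 + 0.0129349 + 0.00794168 = 1.22556.
⟨E⟩ = Σ Eᵢ e^(−Eᵢ/kT) / Z = (0.0243·0.772836 + 0.121·0.277166 + 0.176·0.154683 + 0.410·0.0129349 + 0.456·0.00794168) / 1.22556 = 0.07218 eV.

0.07218 eV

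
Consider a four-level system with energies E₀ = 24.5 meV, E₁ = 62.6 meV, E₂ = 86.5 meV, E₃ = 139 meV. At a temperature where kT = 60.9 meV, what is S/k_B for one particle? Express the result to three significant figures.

1.20

Eᵢ/kT = 0.40230, 1.0279, 1.4204, 2.2824.
Z = Σ e^(−Eᵢ/kT) = e^(−0.40230) + e^(−1.0279) + e^(−1.4204) + e^(−2.2824) = 0.66878 + 0.35776 + 0.24162 + 0.10204 = 1.3702.
⟨E⟩ = Σ EᵢPᵢ = 53.908 meV.
S/k_B = ln Z + ⟨E⟩/kT = ln(1.3702) + 53.908/60.9 = 0.31496 + 0.88519 = 1.20.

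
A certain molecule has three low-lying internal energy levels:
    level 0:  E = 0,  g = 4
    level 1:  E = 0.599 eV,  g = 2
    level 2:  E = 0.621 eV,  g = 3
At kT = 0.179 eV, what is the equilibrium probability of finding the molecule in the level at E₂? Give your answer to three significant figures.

0.0224

Eᵢ/kT = 0, 3.3464, 3.4693.
Z = Σ gᵢe^(−Eᵢ/kT) = 4·e^(−0) + 2·e^(−3.3464) + 3·e^(−3.4693) = 4.0000 + 0.070422 + 0.093416 = 4.1638.
P₂ = g₂ e^(−E₂/kT) / Z = 0.093416/4.1638 = 0.0224.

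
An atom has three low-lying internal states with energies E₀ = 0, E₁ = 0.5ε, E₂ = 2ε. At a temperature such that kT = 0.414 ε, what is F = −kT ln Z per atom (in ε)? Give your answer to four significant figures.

-0.1108 ε

Eᵢ/kT = 0, 1.20773, 4.83092.
Z = Σ e^(−Eᵢ/kT) = e^(−0) + e^(−1.20773) + e^(−4.83092) = 1.00000 + 0.298875 + 0.00797918 = 1.30685.
F = −kT ln Z = −0.414 × ln(1.30685) = −0.414 × 0.267620 = -0.1108 ε.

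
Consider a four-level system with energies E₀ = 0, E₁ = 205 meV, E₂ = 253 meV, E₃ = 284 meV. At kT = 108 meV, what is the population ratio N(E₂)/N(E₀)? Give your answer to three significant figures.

n₂/n₀ = exp[−(E₂−E₀)/kT] = exp(−(253 meV)/(108 meV)) = exp(-2.3426) = 0.0961.

0.0961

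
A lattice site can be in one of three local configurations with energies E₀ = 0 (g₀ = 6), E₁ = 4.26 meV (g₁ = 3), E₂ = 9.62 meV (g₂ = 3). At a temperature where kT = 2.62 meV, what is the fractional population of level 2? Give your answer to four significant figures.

0.01144

Eᵢ/kT = 0, 1.62595, 3.67176.
Z = Σ gᵢe^(−Eᵢ/kT) = 6·e^(−0) + 3·e^(−1.62595) + 3·e^(−3.67176) = 6.00000 + 0.590174 + 0.0762950 = 6.66647.
P₂ = g₂ e^(−E₂/kT) / Z = 0.0762950/6.66647 = 0.01144.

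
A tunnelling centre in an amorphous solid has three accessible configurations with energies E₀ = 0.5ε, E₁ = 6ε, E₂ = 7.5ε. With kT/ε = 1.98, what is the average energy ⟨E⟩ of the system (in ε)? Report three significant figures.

1.00 ε

Eᵢ/kT = 0.25253, 3.0303, 3.7879.
Z = Σ e^(−Eᵢ/kT) = e^(−0.25253) + e^(−3.0303) + e^(−3.7879) = 0.77683 + 0.048301 + 0.022643 = 0.84777.
⟨E⟩ = Σ Eᵢ e^(−Eᵢ/kT) / Z = (0.5·0.77683 + 6·0.048301 + 7.5·0.022643) / 0.84777 = 1.00 ε.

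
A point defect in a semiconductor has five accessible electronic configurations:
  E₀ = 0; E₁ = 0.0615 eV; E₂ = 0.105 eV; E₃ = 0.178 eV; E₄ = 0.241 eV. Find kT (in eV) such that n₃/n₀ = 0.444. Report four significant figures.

0.2192 eV

n₃/n₀ = exp[−(E₃−E₀)/kT] = 0.444.
⇒ (E₃−E₀)/kT = ln(1/0.444) = ln(2.25225) = 0.811930.
kT = 0.178 eV / 0.811930 = 0.2192 eV.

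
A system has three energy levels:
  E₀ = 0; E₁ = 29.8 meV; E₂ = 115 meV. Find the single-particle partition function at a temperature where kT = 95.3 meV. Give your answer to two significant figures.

Eᵢ/kT = 0, 0.3127, 1.207.
Z = Σ e^(−Eᵢ/kT) = e^(−0) + e^(−0.3127) + e^(−1.207) = 1.000 + 0.7315 + 0.2991 = 2.031.

Z = 2.0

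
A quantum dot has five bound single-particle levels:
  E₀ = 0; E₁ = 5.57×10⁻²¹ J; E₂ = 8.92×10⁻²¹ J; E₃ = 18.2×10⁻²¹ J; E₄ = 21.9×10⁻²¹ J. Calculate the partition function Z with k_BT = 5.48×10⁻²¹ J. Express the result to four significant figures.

Z = 1.613

Eᵢ/kT = 0, 1.01642, 1.62774, 3.32117, 3.99635.
Z = Σ e^(−Eᵢ/kT) = e^(−0) + e^(−1.01642) + e^(−1.62774) + e^(−3.32117) + e^(−3.99635) = 1.00000 + 0.361888 + 0.196373 + 0.0361106 + 0.0183826 = 1.61275.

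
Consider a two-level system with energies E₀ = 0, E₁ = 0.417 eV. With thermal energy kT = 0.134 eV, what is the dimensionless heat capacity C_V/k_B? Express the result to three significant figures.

Eᵢ/kT = 0, 3.1119.
Z = Σ e^(−Eᵢ/kT) = e^(−0) + e^(−3.1119) = 1.0000 + 0.044516 = 1.0445.
⟨E⟩ = 0.017772 eV, ⟨E²⟩ = 0.0074111 eV².
C_V/k_B = (⟨E²⟩ − ⟨E⟩²)/(kT)² = (0.0074111 − 0.00031584)/0.017956 = 0.395.

0.395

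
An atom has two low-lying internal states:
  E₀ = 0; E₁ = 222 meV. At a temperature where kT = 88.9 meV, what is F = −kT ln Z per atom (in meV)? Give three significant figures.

Eᵢ/kT = 0, 2.4972.
Z = Σ e^(−Eᵢ/kT) = e^(−0) + e^(−2.4972) = 1.0000 + 0.082315 = 1.0823.
F = −kT ln Z = −88.9 × ln(1.0823) = −88.9 × 0.079088 = -7.03 meV.

-7.03 meV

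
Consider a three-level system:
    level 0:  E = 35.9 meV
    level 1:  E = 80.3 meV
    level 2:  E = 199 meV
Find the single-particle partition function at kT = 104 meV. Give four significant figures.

Z = 1.318

Eᵢ/kT = 0.345192, 0.772115, 1.91346.
Z = Σ e^(−Eᵢ/kT) = e^(−0.345192) + e^(−0.772115) + e^(−1.91346) = 0.708084 + 0.462035 + 0.147569 = 1.31769.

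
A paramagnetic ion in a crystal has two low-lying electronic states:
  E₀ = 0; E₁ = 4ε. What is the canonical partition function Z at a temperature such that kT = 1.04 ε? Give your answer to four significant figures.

Eᵢ/kT = 0, 3.84615.
Z = Σ e^(−Eᵢ/kT) = e^(−0) + e^(−3.84615) = 1.00000 + 0.0213618 = 1.02136.

Z = 1.021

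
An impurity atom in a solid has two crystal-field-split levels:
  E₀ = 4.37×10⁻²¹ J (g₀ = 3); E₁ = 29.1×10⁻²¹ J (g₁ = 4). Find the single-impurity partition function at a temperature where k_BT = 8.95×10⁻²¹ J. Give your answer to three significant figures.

Z = 2.00

Eᵢ/kT = 0.48827, 3.2514.
Z = Σ gᵢe^(−Eᵢ/kT) = 3·e^(−0.48827) + 4·e^(−3.2514) = 1.8411 + 0.15488 = 1.9960.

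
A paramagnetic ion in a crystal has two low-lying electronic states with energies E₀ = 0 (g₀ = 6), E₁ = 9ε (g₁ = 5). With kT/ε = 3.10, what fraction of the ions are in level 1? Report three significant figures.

0.0437

Eᵢ/kT = 0, 2.9032.
Z = Σ gᵢe^(−Eᵢ/kT) = 6·e^(−0) + 5·e^(−2.9032) = 6.0000 + 0.27424 = 6.2742.
P₁ = g₁ e^(−E₁/kT) / Z = 0.27424/6.2742 = 0.0437.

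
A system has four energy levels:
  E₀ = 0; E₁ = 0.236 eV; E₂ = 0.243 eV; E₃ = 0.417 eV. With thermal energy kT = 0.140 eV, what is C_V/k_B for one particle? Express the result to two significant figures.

Eᵢ/kT = 0, 1.686, 1.736, 2.979.
Z = Σ e^(−Eᵢ/kT) = e^(−0) + e^(−1.686) + e^(−1.736) + e^(−2.979) = 1.000 + 0.1853 + 0.1762 + 0.05084 = 1.412.
⟨E⟩ = 0.07631 eV, ⟨E²⟩ = 0.02094 eV².
C_V/k_B = (⟨E²⟩ − ⟨E⟩²)/(kT)² = (0.02094 − 0.005823)/0.01960 = 0.77.

0.77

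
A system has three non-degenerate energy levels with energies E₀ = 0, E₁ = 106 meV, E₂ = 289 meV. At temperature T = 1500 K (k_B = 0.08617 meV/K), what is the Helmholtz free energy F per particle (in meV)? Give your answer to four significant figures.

k_BT = 0.08617 × 1500 K = 129.255 meV.
Eᵢ/kT = 0, 0.820084, 2.23589.
Z = Σ e^(−Eᵢ/kT) = e^(−0) + e^(−0.820084) + e^(−2.23589) = 1.00000 + 0.440395 + 0.106897 = 1.54729.
F = −kT ln Z = −129.255 × ln(1.54729) = −129.255 × 0.436505 = -56.42 meV.

-56.42 meV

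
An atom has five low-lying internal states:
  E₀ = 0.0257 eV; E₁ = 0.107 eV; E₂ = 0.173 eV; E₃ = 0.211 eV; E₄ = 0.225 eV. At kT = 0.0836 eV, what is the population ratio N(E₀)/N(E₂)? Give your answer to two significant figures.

n₀/n₂ = exp[−(E₀−E₂)/kT] = exp(−(-0.1473 eV)/(0.0836 eV)) = exp(1.762) = 5.8.

5.8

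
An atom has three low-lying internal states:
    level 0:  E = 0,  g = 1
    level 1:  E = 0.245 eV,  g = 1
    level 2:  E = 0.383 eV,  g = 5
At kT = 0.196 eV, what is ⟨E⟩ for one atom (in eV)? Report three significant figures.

0.171 eV

Eᵢ/kT = 0, 1.2500, 1.9541.
Z = Σ gᵢe^(−Eᵢ/kT) = 1·e^(−0) + 1·e^(−1.2500) + 5·e^(−1.9541) = 1.0000 + 0.28650 + 0.70846 = 1.9950.
⟨E⟩ = Σ Eᵢ gᵢe^(−Eᵢ/kT) / Z = (0·1.0000 + 0.245·0.28650 + 0.383·0.70846) / 1.9950 = 0.171 eV.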